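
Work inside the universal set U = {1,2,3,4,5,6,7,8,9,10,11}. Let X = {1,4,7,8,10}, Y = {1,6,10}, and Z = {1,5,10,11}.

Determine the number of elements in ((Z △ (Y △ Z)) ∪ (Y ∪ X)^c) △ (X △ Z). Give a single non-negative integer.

Y △ Z = {5,6,11}
Z △ (Y △ Z) = {1,6,10}
Y ∪ X = {1,4,6,7,8,10}
(Y ∪ X)^c = {2,3,5,9,11}
(Z △ (Y △ Z)) ∪ (Y ∪ X)^c = {1,2,3,5,6,9,10,11}
X △ Z = {4,5,7,8,11}
((Z △ (Y △ Z)) ∪ (Y ∪ X)^c) △ (X △ Z) = {1,2,3,4,6,7,8,9,10}
|((Z △ (Y △ Z)) ∪ (Y ∪ X)^c) △ (X △ Z)| = 9

9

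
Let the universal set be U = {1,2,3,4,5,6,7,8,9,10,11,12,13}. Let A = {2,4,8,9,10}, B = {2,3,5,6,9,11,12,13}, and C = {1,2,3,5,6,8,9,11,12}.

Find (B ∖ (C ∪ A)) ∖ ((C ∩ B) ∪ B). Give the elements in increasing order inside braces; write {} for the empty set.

C ∪ A = {1,2,3,4,5,6,8,9,10,11,12}
B ∖ (C ∪ A) = {13}
C ∩ B = {2,3,5,6,9,11,12}
(C ∩ B) ∪ B = {2,3,5,6,9,11,12,13}
(B ∖ (C ∪ A)) ∖ ((C ∩ B) ∪ B) = {}

{}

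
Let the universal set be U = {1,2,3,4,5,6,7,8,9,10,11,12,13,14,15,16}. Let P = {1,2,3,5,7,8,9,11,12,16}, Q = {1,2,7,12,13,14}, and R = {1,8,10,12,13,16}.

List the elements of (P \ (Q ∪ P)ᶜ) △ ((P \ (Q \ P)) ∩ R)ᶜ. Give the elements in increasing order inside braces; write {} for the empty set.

Q ∪ P = {1,2,3,5,7,8,9,11,12,13,14,16}
(Q ∪ P)ᶜ = {4,6,10,15}
P \ (Q ∪ P)ᶜ = {1,2,3,5,7,8,9,11,12,16}
Q \ P = {13,14}
P \ (Q \ P) = {1,2,3,5,7,8,9,11,12,16}
(P \ (Q \ P)) ∩ R = {1,8,12,16}
((P \ (Q \ P)) ∩ R)ᶜ = {2,3,4,5,6,7,9,10,11,13,14,15}
(P \ (Q ∪ P)ᶜ) △ ((P \ (Q \ P)) ∩ R)ᶜ = {1,4,6,8,10,12,13,14,15,16}

{1,4,6,8,10,12,13,14,15,16}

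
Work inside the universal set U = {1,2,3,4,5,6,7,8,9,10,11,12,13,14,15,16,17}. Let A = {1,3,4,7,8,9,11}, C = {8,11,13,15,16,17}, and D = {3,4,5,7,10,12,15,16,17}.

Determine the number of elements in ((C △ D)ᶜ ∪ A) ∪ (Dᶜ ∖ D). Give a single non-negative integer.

C △ D = {3,4,5,7,8,10,11,12,13}
(C △ D)ᶜ = {1,2,6,9,14,15,16,17}
(C △ D)ᶜ ∪ A = {1,2,3,4,6,7,8,9,11,14,15,16,17}
Dᶜ = {1,2,6,8,9,11,13,14}
Dᶜ ∖ D = {1,2,6,8,9,11,13,14}
((C △ D)ᶜ ∪ A) ∪ (Dᶜ ∖ D) = {1,2,3,4,6,7,8,9,11,13,14,15,16,17}
|((C △ D)ᶜ ∪ A) ∪ (Dᶜ ∖ D)| = 14

14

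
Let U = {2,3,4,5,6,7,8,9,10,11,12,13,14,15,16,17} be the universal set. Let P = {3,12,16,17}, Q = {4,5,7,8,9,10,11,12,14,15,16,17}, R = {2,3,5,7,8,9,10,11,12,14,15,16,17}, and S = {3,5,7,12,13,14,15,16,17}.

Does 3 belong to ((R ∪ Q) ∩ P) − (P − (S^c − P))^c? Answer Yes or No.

Yes

3 ∈ R and 3 ∉ Q, so 3 ∈ R ∪ Q
3 ∈ (R ∪ Q) and 3 ∈ P, so 3 ∈ (R ∪ Q) ∩ P
3 ∈ S, so 3 ∉ S^c
3 ∉ S^c and 3 ∈ P, so 3 ∉ S^c − P
3 ∈ P and 3 ∉ (S^c − P), so 3 ∈ P − (S^c − P)
3 ∉ (P − (S^c − P))^c since 3 ∈ (P − (S^c − P))
3 ∈ ((R ∪ Q) ∩ P) and 3 ∉ (P − (S^c − P))^c, so 3 ∈ ((R ∪ Q) ∩ P) − (P − (S^c − P))^c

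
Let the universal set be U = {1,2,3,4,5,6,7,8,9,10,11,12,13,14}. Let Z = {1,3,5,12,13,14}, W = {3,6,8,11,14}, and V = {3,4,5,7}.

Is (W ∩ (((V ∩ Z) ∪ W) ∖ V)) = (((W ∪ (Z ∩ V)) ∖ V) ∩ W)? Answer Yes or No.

Yes

V ∩ Z = {3,5}
(V ∩ Z) ∪ W = {3,5,6,8,11,14}
((V ∩ Z) ∪ W) ∖ V = {6,8,11,14}
W ∩ (((V ∩ Z) ∪ W) ∖ V) = {6,8,11,14}
Z ∩ V = {3,5}
W ∪ (Z ∩ V) = {3,5,6,8,11,14}
(W ∪ (Z ∩ V)) ∖ V = {6,8,11,14}
((W ∪ (Z ∩ V)) ∖ V) ∩ W = {6,8,11,14}
Both equal {6,8,11,14}, so W ∩ (((V ∩ Z) ∪ W) ∖ V) = ((W ∪ (Z ∩ V)) ∖ V) ∩ W.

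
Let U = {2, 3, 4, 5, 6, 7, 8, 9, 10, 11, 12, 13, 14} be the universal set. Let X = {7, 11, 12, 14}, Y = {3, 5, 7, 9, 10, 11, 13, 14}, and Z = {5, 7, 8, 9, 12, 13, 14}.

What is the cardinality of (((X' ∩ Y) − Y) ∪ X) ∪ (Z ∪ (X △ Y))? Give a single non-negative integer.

X' = {2, 3, 4, 5, 6, 8, 9, 10, 13}
X' ∩ Y = {3, 5, 9, 10, 13}
(X' ∩ Y) − Y = {}
((X' ∩ Y) − Y) ∪ X = {7, 11, 12, 14}
X △ Y = {3, 5, 9, 10, 12, 13}
Z ∪ (X △ Y) = {3, 5, 7, 8, 9, 10, 12, 13, 14}
(((X' ∩ Y) − Y) ∪ X) ∪ (Z ∪ (X △ Y)) = {3, 5, 7, 8, 9, 10, 11, 12, 13, 14}
|(((X' ∩ Y) − Y) ∪ X) ∪ (Z ∪ (X △ Y))| = 10

10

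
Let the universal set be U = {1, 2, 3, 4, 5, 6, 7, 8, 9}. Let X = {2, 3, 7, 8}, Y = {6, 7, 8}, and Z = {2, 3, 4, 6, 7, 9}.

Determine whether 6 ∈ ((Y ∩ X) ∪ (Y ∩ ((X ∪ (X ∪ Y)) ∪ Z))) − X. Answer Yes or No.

Yes

6 ∈ Y and 6 ∉ X, so 6 ∉ Y ∩ X
6 ∉ X and 6 ∈ Y, so 6 ∈ X ∪ Y
6 ∉ X and 6 ∈ (X ∪ Y), so 6 ∈ X ∪ (X ∪ Y)
6 ∈ (X ∪ (X ∪ Y)) and 6 ∈ Z, so 6 ∈ (X ∪ (X ∪ Y)) ∪ Z
6 ∈ Y and 6 ∈ ((X ∪ (X ∪ Y)) ∪ Z), so 6 ∈ Y ∩ ((X ∪ (X ∪ Y)) ∪ Z)
6 ∉ (Y ∩ X) and 6 ∈ (Y ∩ ((X ∪ (X ∪ Y)) ∪ Z)), so 6 ∈ (Y ∩ X) ∪ (Y ∩ ((X ∪ (X ∪ Y)) ∪ Z))
6 ∈ ((Y ∩ X) ∪ (Y ∩ ((X ∪ (X ∪ Y)) ∪ Z))) and 6 ∉ X, so 6 ∈ ((Y ∩ X) ∪ (Y ∩ ((X ∪ (X ∪ Y)) ∪ Z))) − X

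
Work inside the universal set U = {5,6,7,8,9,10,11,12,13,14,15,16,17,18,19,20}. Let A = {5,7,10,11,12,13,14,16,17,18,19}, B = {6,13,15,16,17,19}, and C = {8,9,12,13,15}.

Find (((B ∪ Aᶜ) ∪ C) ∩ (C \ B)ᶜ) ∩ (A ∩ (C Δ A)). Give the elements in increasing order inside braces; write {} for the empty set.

Aᶜ = {6,8,9,15,20}
B ∪ Aᶜ = {6,8,9,13,15,16,17,19,20}
(B ∪ Aᶜ) ∪ C = {6,8,9,12,13,15,16,17,19,20}
C \ B = {8,9,12}
(C \ B)ᶜ = {5,6,7,10,11,13,14,15,16,17,18,19,20}
((B ∪ Aᶜ) ∪ C) ∩ (C \ B)ᶜ = {6,13,15,16,17,19,20}
C Δ A = {5,7,8,9,10,11,14,15,16,17,18,19}
A ∩ (C Δ A) = {5,7,10,11,14,16,17,18,19}
(((B ∪ Aᶜ) ∪ C) ∩ (C \ B)ᶜ) ∩ (A ∩ (C Δ A)) = {16,17,19}

{16,17,19}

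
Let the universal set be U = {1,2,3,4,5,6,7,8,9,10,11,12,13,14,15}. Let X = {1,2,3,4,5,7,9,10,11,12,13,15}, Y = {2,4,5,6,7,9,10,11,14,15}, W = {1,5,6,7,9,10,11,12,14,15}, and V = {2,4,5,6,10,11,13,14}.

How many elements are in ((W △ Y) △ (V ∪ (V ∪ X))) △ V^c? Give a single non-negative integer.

9

W △ Y = {1,2,4,12}
V ∪ X = {1,2,3,4,5,6,7,9,10,11,12,13,14,15}
V ∪ (V ∪ X) = {1,2,3,4,5,6,7,9,10,11,12,13,14,15}
(W △ Y) △ (V ∪ (V ∪ X)) = {3,5,6,7,9,10,11,13,14,15}
V^c = {1,3,7,8,9,12,15}
((W △ Y) △ (V ∪ (V ∪ X))) △ V^c = {1,5,6,8,10,11,12,13,14}
|((W △ Y) △ (V ∪ (V ∪ X))) △ V^c| = 9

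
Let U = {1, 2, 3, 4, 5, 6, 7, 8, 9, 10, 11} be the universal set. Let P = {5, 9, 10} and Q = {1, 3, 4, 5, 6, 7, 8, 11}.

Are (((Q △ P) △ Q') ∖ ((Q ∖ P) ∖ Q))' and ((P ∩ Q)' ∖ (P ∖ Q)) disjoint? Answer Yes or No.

Yes

Q △ P = {1, 3, 4, 6, 7, 8, 9, 10, 11}
Q' = {2, 9, 10}
(Q △ P) △ Q' = {1, 2, 3, 4, 6, 7, 8, 11}
Q ∖ P = {1, 3, 4, 6, 7, 8, 11}
(Q ∖ P) ∖ Q = {}
((Q △ P) △ Q') ∖ ((Q ∖ P) ∖ Q) = {1, 2, 3, 4, 6, 7, 8, 11}
(((Q △ P) △ Q') ∖ ((Q ∖ P) ∖ Q))' = {5, 9, 10}
P ∩ Q = {5}
(P ∩ Q)' = {1, 2, 3, 4, 6, 7, 8, 9, 10, 11}
P ∖ Q = {9, 10}
(P ∩ Q)' ∖ (P ∖ Q) = {1, 2, 3, 4, 6, 7, 8, 11}
{5, 9, 10} and {1, 2, 3, 4, 6, 7, 8, 11} share no elements.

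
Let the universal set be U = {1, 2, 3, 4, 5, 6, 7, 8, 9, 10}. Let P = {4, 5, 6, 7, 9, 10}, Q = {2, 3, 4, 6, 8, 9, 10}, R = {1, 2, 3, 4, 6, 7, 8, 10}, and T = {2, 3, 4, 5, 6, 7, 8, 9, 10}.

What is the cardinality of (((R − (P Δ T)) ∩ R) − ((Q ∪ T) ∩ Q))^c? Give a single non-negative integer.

8

P Δ T = {2, 3, 8}
R − (P Δ T) = {1, 4, 6, 7, 10}
(R − (P Δ T)) ∩ R = {1, 4, 6, 7, 10}
Q ∪ T = {2, 3, 4, 5, 6, 7, 8, 9, 10}
(Q ∪ T) ∩ Q = {2, 3, 4, 6, 8, 9, 10}
((R − (P Δ T)) ∩ R) − ((Q ∪ T) ∩ Q) = {1, 7}
(((R − (P Δ T)) ∩ R) − ((Q ∪ T) ∩ Q))^c = {2, 3, 4, 5, 6, 8, 9, 10}
|(((R − (P Δ T)) ∩ R) − ((Q ∪ T) ∩ Q))^c| = 8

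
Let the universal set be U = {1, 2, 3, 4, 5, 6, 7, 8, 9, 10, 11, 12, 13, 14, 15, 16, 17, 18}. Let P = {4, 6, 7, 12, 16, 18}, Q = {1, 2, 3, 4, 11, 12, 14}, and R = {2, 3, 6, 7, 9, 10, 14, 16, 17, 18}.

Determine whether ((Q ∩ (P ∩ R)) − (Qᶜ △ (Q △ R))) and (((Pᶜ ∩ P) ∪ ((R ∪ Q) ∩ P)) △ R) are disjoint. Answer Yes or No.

Yes

P ∩ R = {6, 7, 16, 18}
Q ∩ (P ∩ R) = {}
Qᶜ = {5, 6, 7, 8, 9, 10, 13, 15, 16, 17, 18}
Q △ R = {1, 4, 6, 7, 9, 10, 11, 12, 16, 17, 18}
Qᶜ △ (Q △ R) = {1, 4, 5, 8, 11, 12, 13, 15}
(Q ∩ (P ∩ R)) − (Qᶜ △ (Q △ R)) = {}
Pᶜ = {1, 2, 3, 5, 8, 9, 10, 11, 13, 14, 15, 17}
Pᶜ ∩ P = {}
R ∪ Q = {1, 2, 3, 4, 6, 7, 9, 10, 11, 12, 14, 16, 17, 18}
(R ∪ Q) ∩ P = {4, 6, 7, 12, 16, 18}
(Pᶜ ∩ P) ∪ ((R ∪ Q) ∩ P) = {4, 6, 7, 12, 16, 18}
((Pᶜ ∩ P) ∪ ((R ∪ Q) ∩ P)) △ R = {2, 3, 4, 9, 10, 12, 14, 17}
{} and {2, 3, 4, 9, 10, 12, 14, 17} share no elements.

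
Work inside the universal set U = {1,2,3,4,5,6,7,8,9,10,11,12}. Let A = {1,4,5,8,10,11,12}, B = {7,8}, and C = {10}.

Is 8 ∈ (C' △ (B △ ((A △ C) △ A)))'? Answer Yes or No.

8 ∉ C, so 8 ∈ C'
8 ∈ A and 8 ∉ C, so 8 ∈ A △ C
8 ∈ (A △ C) and 8 ∈ A, so 8 ∉ (A △ C) △ A
8 ∈ B and 8 ∉ ((A △ C) △ A), so 8 ∈ B △ ((A △ C) △ A)
8 ∈ C' and 8 ∈ (B △ ((A △ C) △ A)), so 8 ∉ C' △ (B △ ((A △ C) △ A))
8 ∈ (C' △ (B △ ((A △ C) △ A)))' since 8 ∉ (C' △ (B △ ((A △ C) △ A)))

Yes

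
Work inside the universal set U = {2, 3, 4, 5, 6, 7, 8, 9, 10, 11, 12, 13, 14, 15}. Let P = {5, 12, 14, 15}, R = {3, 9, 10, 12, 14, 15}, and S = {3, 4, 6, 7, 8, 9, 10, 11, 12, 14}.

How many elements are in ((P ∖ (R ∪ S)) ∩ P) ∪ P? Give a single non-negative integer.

R ∪ S = {3, 4, 6, 7, 8, 9, 10, 11, 12, 14, 15}
P ∖ (R ∪ S) = {5}
(P ∖ (R ∪ S)) ∩ P = {5}
((P ∖ (R ∪ S)) ∩ P) ∪ P = {5, 12, 14, 15}
|((P ∖ (R ∪ S)) ∩ P) ∪ P| = 4

4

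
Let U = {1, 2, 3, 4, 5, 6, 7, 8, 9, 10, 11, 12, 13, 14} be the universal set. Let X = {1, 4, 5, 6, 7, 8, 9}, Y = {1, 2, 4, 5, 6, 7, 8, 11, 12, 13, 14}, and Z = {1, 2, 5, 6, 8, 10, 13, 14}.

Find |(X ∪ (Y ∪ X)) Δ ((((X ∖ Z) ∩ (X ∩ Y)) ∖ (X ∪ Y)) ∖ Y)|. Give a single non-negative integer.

Y ∪ X = {1, 2, 4, 5, 6, 7, 8, 9, 11, 12, 13, 14}
X ∪ (Y ∪ X) = {1, 2, 4, 5, 6, 7, 8, 9, 11, 12, 13, 14}
X ∖ Z = {4, 7, 9}
X ∩ Y = {1, 4, 5, 6, 7, 8}
(X ∖ Z) ∩ (X ∩ Y) = {4, 7}
X ∪ Y = {1, 2, 4, 5, 6, 7, 8, 9, 11, 12, 13, 14}
((X ∖ Z) ∩ (X ∩ Y)) ∖ (X ∪ Y) = {}
(((X ∖ Z) ∩ (X ∩ Y)) ∖ (X ∪ Y)) ∖ Y = {}
(X ∪ (Y ∪ X)) Δ ((((X ∖ Z) ∩ (X ∩ Y)) ∖ (X ∪ Y)) ∖ Y) = {1, 2, 4, 5, 6, 7, 8, 9, 11, 12, 13, 14}
|(X ∪ (Y ∪ X)) Δ ((((X ∖ Z) ∩ (X ∩ Y)) ∖ (X ∪ Y)) ∖ Y)| = 12

12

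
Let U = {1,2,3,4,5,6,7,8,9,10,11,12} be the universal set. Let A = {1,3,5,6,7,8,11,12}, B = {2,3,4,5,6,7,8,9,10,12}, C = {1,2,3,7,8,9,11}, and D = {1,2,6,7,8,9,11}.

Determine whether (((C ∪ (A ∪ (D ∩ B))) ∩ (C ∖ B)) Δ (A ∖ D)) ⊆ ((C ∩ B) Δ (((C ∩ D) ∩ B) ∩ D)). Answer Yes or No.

D ∩ B = {2,6,7,8,9}
A ∪ (D ∩ B) = {1,2,3,5,6,7,8,9,11,12}
C ∪ (A ∪ (D ∩ B)) = {1,2,3,5,6,7,8,9,11,12}
C ∖ B = {1,11}
(C ∪ (A ∪ (D ∩ B))) ∩ (C ∖ B) = {1,11}
A ∖ D = {3,5,12}
((C ∪ (A ∪ (D ∩ B))) ∩ (C ∖ B)) Δ (A ∖ D) = {1,3,5,11,12}
C ∩ B = {2,3,7,8,9}
C ∩ D = {1,2,7,8,9,11}
(C ∩ D) ∩ B = {2,7,8,9}
((C ∩ D) ∩ B) ∩ D = {2,7,8,9}
(C ∩ B) Δ (((C ∩ D) ∩ B) ∩ D) = {3}
1 ∈ ((C ∪ (A ∪ (D ∩ B))) ∩ (C ∖ B)) Δ (A ∖ D) but 1 ∉ (C ∩ B) Δ (((C ∩ D) ∩ B) ∩ D), so the inclusion fails.

No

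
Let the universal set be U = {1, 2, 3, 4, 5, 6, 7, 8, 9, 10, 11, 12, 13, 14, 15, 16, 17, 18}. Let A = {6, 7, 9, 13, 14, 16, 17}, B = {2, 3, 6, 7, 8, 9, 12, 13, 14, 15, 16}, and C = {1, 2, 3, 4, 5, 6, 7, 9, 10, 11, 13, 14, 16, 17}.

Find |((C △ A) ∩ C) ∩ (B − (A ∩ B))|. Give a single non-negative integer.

2

C △ A = {1, 2, 3, 4, 5, 10, 11}
(C △ A) ∩ C = {1, 2, 3, 4, 5, 10, 11}
A ∩ B = {6, 7, 9, 13, 14, 16}
B − (A ∩ B) = {2, 3, 8, 12, 15}
((C △ A) ∩ C) ∩ (B − (A ∩ B)) = {2, 3}
|((C △ A) ∩ C) ∩ (B − (A ∩ B))| = 2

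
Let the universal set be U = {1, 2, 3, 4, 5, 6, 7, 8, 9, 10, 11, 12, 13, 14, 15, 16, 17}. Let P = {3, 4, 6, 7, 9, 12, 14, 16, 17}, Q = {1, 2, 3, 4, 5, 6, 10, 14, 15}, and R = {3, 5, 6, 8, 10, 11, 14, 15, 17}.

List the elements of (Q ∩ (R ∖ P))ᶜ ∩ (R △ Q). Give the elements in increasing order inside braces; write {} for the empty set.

R ∖ P = {5, 8, 10, 11, 15}
Q ∩ (R ∖ P) = {5, 10, 15}
(Q ∩ (R ∖ P))ᶜ = {1, 2, 3, 4, 6, 7, 8, 9, 11, 12, 13, 14, 16, 17}
R △ Q = {1, 2, 4, 8, 11, 17}
(Q ∩ (R ∖ P))ᶜ ∩ (R △ Q) = {1, 2, 4, 8, 11, 17}

{1, 2, 4, 8, 11, 17}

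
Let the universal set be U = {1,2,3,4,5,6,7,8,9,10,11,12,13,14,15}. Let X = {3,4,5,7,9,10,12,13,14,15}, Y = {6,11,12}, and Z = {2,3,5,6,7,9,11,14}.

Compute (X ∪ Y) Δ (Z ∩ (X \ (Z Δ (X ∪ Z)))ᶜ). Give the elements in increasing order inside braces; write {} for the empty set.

X ∪ Y = {3,4,5,6,7,9,10,11,12,13,14,15}
X ∪ Z = {2,3,4,5,6,7,9,10,11,12,13,14,15}
Z Δ (X ∪ Z) = {4,10,12,13,15}
X \ (Z Δ (X ∪ Z)) = {3,5,7,9,14}
(X \ (Z Δ (X ∪ Z)))ᶜ = {1,2,4,6,8,10,11,12,13,15}
Z ∩ (X \ (Z Δ (X ∪ Z)))ᶜ = {2,6,11}
(X ∪ Y) Δ (Z ∩ (X \ (Z Δ (X ∪ Z)))ᶜ) = {2,3,4,5,7,9,10,12,13,14,15}

{2,3,4,5,7,9,10,12,13,14,15}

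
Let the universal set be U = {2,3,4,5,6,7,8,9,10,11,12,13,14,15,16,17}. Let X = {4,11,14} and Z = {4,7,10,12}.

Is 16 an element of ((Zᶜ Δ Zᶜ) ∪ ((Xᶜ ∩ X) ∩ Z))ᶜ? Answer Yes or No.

Yes

16 ∉ Z, so 16 ∈ Zᶜ
16 ∉ Z, so 16 ∈ Zᶜ
16 ∈ Zᶜ and 16 ∈ Zᶜ, so 16 ∉ Zᶜ Δ Zᶜ
16 ∉ X, so 16 ∈ Xᶜ
16 ∈ Xᶜ and 16 ∉ X, so 16 ∉ Xᶜ ∩ X
16 ∉ (Xᶜ ∩ X) and 16 ∉ Z, so 16 ∉ (Xᶜ ∩ X) ∩ Z
16 ∉ (Zᶜ Δ Zᶜ) and 16 ∉ ((Xᶜ ∩ X) ∩ Z), so 16 ∉ (Zᶜ Δ Zᶜ) ∪ ((Xᶜ ∩ X) ∩ Z)
16 ∈ ((Zᶜ Δ Zᶜ) ∪ ((Xᶜ ∩ X) ∩ Z))ᶜ since 16 ∉ ((Zᶜ Δ Zᶜ) ∪ ((Xᶜ ∩ X) ∩ Z))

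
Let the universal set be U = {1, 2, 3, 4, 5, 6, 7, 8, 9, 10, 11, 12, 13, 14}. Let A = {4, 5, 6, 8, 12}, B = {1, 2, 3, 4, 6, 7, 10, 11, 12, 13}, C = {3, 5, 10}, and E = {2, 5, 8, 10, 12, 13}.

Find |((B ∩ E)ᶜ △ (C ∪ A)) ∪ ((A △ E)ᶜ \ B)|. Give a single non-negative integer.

9

B ∩ E = {2, 10, 12, 13}
(B ∩ E)ᶜ = {1, 3, 4, 5, 6, 7, 8, 9, 11, 14}
C ∪ A = {3, 4, 5, 6, 8, 10, 12}
(B ∩ E)ᶜ △ (C ∪ A) = {1, 7, 9, 10, 11, 12, 14}
A △ E = {2, 4, 6, 10, 13}
(A △ E)ᶜ = {1, 3, 5, 7, 8, 9, 11, 12, 14}
(A △ E)ᶜ \ B = {5, 8, 9, 14}
((B ∩ E)ᶜ △ (C ∪ A)) ∪ ((A △ E)ᶜ \ B) = {1, 5, 7, 8, 9, 10, 11, 12, 14}
|((B ∩ E)ᶜ △ (C ∪ A)) ∪ ((A △ E)ᶜ \ B)| = 9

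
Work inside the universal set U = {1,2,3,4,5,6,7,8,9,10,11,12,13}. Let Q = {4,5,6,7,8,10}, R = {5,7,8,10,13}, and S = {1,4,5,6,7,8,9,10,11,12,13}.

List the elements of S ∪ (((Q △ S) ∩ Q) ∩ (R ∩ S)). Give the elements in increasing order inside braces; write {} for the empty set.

Q △ S = {1,9,11,12,13}
(Q △ S) ∩ Q = {}
R ∩ S = {5,7,8,10,13}
((Q △ S) ∩ Q) ∩ (R ∩ S) = {}
S ∪ (((Q △ S) ∩ Q) ∩ (R ∩ S)) = {1,4,5,6,7,8,9,10,11,12,13}

{1,4,5,6,7,8,9,10,11,12,13}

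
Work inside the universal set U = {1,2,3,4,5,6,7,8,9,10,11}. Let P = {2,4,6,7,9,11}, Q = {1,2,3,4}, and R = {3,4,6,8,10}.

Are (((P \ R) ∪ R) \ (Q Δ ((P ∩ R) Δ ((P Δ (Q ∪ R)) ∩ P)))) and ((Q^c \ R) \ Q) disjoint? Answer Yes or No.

P \ R = {2,7,9,11}
(P \ R) ∪ R = {2,3,4,6,7,8,9,10,11}
P ∩ R = {4,6}
Q ∪ R = {1,2,3,4,6,8,10}
P Δ (Q ∪ R) = {1,3,7,8,9,10,11}
(P Δ (Q ∪ R)) ∩ P = {7,9,11}
(P ∩ R) Δ ((P Δ (Q ∪ R)) ∩ P) = {4,6,7,9,11}
Q Δ ((P ∩ R) Δ ((P Δ (Q ∪ R)) ∩ P)) = {1,2,3,6,7,9,11}
((P \ R) ∪ R) \ (Q Δ ((P ∩ R) Δ ((P Δ (Q ∪ R)) ∩ P))) = {4,8,10}
Q^c = {5,6,7,8,9,10,11}
Q^c \ R = {5,7,9,11}
(Q^c \ R) \ Q = {5,7,9,11}
{4,8,10} and {5,7,9,11} share no elements.

Yes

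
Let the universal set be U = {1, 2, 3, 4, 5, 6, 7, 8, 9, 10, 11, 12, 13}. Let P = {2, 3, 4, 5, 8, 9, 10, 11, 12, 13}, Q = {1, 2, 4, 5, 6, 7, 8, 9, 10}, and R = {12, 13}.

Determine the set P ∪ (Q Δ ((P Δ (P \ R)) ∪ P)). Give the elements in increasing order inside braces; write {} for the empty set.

P \ R = {2, 3, 4, 5, 8, 9, 10, 11}
P Δ (P \ R) = {12, 13}
(P Δ (P \ R)) ∪ P = {2, 3, 4, 5, 8, 9, 10, 11, 12, 13}
Q Δ ((P Δ (P \ R)) ∪ P) = {1, 3, 6, 7, 11, 12, 13}
P ∪ (Q Δ ((P Δ (P \ R)) ∪ P)) = {1, 2, 3, 4, 5, 6, 7, 8, 9, 10, 11, 12, 13}

{1, 2, 3, 4, 5, 6, 7, 8, 9, 10, 11, 12, 13}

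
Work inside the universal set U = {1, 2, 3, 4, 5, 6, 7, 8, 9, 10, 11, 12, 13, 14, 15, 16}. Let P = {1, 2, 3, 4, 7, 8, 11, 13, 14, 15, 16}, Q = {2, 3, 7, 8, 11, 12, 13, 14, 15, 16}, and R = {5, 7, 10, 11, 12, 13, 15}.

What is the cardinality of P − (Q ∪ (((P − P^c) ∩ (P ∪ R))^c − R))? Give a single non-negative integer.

2

P^c = {5, 6, 9, 10, 12}
P − P^c = {1, 2, 3, 4, 7, 8, 11, 13, 14, 15, 16}
P ∪ R = {1, 2, 3, 4, 5, 7, 8, 10, 11, 12, 13, 14, 15, 16}
(P − P^c) ∩ (P ∪ R) = {1, 2, 3, 4, 7, 8, 11, 13, 14, 15, 16}
((P − P^c) ∩ (P ∪ R))^c = {5, 6, 9, 10, 12}
((P − P^c) ∩ (P ∪ R))^c − R = {6, 9}
Q ∪ (((P − P^c) ∩ (P ∪ R))^c − R) = {2, 3, 6, 7, 8, 9, 11, 12, 13, 14, 15, 16}
P − (Q ∪ (((P − P^c) ∩ (P ∪ R))^c − R)) = {1, 4}
|P − (Q ∪ (((P − P^c) ∩ (P ∪ R))^c − R))| = 2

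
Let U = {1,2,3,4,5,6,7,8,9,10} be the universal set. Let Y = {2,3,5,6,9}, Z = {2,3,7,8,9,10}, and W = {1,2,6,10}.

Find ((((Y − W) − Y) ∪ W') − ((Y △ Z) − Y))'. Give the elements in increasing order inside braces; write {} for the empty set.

{1,2,6,7,8,10}

Y − W = {3,5,9}
(Y − W) − Y = {}
W' = {3,4,5,7,8,9}
((Y − W) − Y) ∪ W' = {3,4,5,7,8,9}
Y △ Z = {5,6,7,8,10}
(Y △ Z) − Y = {7,8,10}
(((Y − W) − Y) ∪ W') − ((Y △ Z) − Y) = {3,4,5,9}
((((Y − W) − Y) ∪ W') − ((Y △ Z) − Y))' = {1,2,6,7,8,10}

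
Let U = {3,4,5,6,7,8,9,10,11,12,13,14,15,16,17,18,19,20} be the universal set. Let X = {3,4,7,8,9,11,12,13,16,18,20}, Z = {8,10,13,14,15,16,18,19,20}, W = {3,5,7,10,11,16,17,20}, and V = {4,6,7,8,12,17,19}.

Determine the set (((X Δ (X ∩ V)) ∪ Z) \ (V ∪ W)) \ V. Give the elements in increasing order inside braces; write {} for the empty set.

{9,13,14,15,18}

X ∩ V = {4,7,8,12}
X Δ (X ∩ V) = {3,9,11,13,16,18,20}
(X Δ (X ∩ V)) ∪ Z = {3,8,9,10,11,13,14,15,16,18,19,20}
V ∪ W = {3,4,5,6,7,8,10,11,12,16,17,19,20}
((X Δ (X ∩ V)) ∪ Z) \ (V ∪ W) = {9,13,14,15,18}
(((X Δ (X ∩ V)) ∪ Z) \ (V ∪ W)) \ V = {9,13,14,15,18}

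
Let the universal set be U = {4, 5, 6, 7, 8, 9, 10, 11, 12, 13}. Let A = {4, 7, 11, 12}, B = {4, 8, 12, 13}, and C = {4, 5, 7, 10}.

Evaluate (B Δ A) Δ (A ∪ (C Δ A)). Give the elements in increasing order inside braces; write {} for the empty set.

B Δ A = {7, 8, 11, 13}
C Δ A = {5, 10, 11, 12}
A ∪ (C Δ A) = {4, 5, 7, 10, 11, 12}
(B Δ A) Δ (A ∪ (C Δ A)) = {4, 5, 8, 10, 12, 13}

{4, 5, 8, 10, 12, 13}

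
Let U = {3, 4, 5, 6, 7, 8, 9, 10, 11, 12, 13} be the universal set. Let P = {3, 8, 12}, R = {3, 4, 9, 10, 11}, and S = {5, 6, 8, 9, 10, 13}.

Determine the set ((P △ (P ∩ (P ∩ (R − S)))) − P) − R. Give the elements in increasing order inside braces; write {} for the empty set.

R − S = {3, 4, 11}
P ∩ (R − S) = {3}
P ∩ (P ∩ (R − S)) = {3}
P △ (P ∩ (P ∩ (R − S))) = {8, 12}
(P △ (P ∩ (P ∩ (R − S)))) − P = {}
((P △ (P ∩ (P ∩ (R − S)))) − P) − R = {}

{}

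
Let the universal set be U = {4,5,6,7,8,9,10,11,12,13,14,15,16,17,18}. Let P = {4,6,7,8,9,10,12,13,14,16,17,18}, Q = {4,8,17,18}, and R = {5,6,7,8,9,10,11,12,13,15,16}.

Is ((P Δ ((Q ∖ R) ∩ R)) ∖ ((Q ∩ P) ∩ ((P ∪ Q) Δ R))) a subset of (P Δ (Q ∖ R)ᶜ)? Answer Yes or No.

No

Q ∖ R = {4,17,18}
(Q ∖ R) ∩ R = {}
P Δ ((Q ∖ R) ∩ R) = {4,6,7,8,9,10,12,13,14,16,17,18}
Q ∩ P = {4,8,17,18}
P ∪ Q = {4,6,7,8,9,10,12,13,14,16,17,18}
(P ∪ Q) Δ R = {4,5,11,14,15,17,18}
(Q ∩ P) ∩ ((P ∪ Q) Δ R) = {4,17,18}
(P Δ ((Q ∖ R) ∩ R)) ∖ ((Q ∩ P) ∩ ((P ∪ Q) Δ R)) = {6,7,8,9,10,12,13,14,16}
(Q ∖ R)ᶜ = {5,6,7,8,9,10,11,12,13,14,15,16}
P Δ (Q ∖ R)ᶜ = {4,5,11,15,17,18}
6 ∈ (P Δ ((Q ∖ R) ∩ R)) ∖ ((Q ∩ P) ∩ ((P ∪ Q) Δ R)) but 6 ∉ P Δ (Q ∖ R)ᶜ, so the inclusion fails.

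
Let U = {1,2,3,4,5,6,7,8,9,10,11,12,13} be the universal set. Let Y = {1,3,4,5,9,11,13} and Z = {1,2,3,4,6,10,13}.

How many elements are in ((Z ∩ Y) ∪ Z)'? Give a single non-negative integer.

Z ∩ Y = {1,3,4,13}
(Z ∩ Y) ∪ Z = {1,2,3,4,6,10,13}
((Z ∩ Y) ∪ Z)' = {5,7,8,9,11,12}
|((Z ∩ Y) ∪ Z)'| = 6

6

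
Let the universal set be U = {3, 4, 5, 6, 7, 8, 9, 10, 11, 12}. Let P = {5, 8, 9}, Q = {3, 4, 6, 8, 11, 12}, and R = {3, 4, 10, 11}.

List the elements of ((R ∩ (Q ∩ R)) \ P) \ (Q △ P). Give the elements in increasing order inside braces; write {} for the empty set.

{}

Q ∩ R = {3, 4, 11}
R ∩ (Q ∩ R) = {3, 4, 11}
(R ∩ (Q ∩ R)) \ P = {3, 4, 11}
Q △ P = {3, 4, 5, 6, 9, 11, 12}
((R ∩ (Q ∩ R)) \ P) \ (Q △ P) = {}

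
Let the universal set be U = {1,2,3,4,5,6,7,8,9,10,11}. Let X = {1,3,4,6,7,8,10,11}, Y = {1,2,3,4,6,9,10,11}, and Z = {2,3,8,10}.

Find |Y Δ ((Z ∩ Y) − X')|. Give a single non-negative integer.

6

Z ∩ Y = {2,3,10}
X' = {2,5,9}
(Z ∩ Y) − X' = {3,10}
Y Δ ((Z ∩ Y) − X') = {1,2,4,6,9,11}
|Y Δ ((Z ∩ Y) − X')| = 6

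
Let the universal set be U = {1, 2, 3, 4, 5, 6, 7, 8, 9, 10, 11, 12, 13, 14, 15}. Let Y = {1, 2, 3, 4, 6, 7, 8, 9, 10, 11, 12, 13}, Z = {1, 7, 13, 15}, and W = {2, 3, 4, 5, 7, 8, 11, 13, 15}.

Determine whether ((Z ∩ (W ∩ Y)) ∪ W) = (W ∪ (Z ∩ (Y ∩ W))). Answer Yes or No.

Yes

W ∩ Y = {2, 3, 4, 7, 8, 11, 13}
Z ∩ (W ∩ Y) = {7, 13}
(Z ∩ (W ∩ Y)) ∪ W = {2, 3, 4, 5, 7, 8, 11, 13, 15}
Y ∩ W = {2, 3, 4, 7, 8, 11, 13}
Z ∩ (Y ∩ W) = {7, 13}
W ∪ (Z ∩ (Y ∩ W)) = {2, 3, 4, 5, 7, 8, 11, 13, 15}
Both equal {2, 3, 4, 5, 7, 8, 11, 13, 15}, so (Z ∩ (W ∩ Y)) ∪ W = W ∪ (Z ∩ (Y ∩ W)).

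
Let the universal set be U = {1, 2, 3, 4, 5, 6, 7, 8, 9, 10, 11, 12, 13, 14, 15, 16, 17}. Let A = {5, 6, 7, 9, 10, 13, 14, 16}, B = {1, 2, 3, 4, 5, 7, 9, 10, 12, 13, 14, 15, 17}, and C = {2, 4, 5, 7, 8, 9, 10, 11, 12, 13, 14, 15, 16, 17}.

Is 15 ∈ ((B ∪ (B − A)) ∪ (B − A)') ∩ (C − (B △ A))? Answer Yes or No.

No

15 ∈ B and 15 ∉ A, so 15 ∈ B − A
15 ∈ B and 15 ∈ (B − A), so 15 ∈ B ∪ (B − A)
15 ∈ B and 15 ∉ A, so 15 ∈ B − A
15 ∉ (B − A)' since 15 ∈ (B − A)
15 ∈ (B ∪ (B − A)) and 15 ∉ (B − A)', so 15 ∈ (B ∪ (B − A)) ∪ (B − A)'
15 ∈ B and 15 ∉ A, so 15 ∈ B △ A
15 ∈ C and 15 ∈ (B △ A), so 15 ∉ C − (B △ A)
15 ∈ ((B ∪ (B − A)) ∪ (B − A)') and 15 ∉ (C − (B △ A)), so 15 ∉ ((B ∪ (B − A)) ∪ (B − A)') ∩ (C − (B △ A))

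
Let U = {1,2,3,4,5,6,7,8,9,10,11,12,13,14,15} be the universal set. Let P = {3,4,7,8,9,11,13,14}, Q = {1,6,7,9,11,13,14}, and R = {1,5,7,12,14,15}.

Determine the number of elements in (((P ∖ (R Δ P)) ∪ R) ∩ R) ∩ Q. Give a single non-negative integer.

R Δ P = {1,3,4,5,8,9,11,12,13,15}
P ∖ (R Δ P) = {7,14}
(P ∖ (R Δ P)) ∪ R = {1,5,7,12,14,15}
((P ∖ (R Δ P)) ∪ R) ∩ R = {1,5,7,12,14,15}
(((P ∖ (R Δ P)) ∪ R) ∩ R) ∩ Q = {1,7,14}
|(((P ∖ (R Δ P)) ∪ R) ∩ R) ∩ Q| = 3

3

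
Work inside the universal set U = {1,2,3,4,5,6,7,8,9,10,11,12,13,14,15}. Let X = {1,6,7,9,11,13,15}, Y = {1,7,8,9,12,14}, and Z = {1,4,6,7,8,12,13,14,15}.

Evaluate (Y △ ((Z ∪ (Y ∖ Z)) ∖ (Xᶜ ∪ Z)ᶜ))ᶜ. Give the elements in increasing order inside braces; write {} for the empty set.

Y ∖ Z = {9}
Z ∪ (Y ∖ Z) = {1,4,6,7,8,9,12,13,14,15}
Xᶜ = {2,3,4,5,8,10,12,14}
Xᶜ ∪ Z = {1,2,3,4,5,6,7,8,10,12,13,14,15}
(Xᶜ ∪ Z)ᶜ = {9,11}
(Z ∪ (Y ∖ Z)) ∖ (Xᶜ ∪ Z)ᶜ = {1,4,6,7,8,12,13,14,15}
Y △ ((Z ∪ (Y ∖ Z)) ∖ (Xᶜ ∪ Z)ᶜ) = {4,6,9,13,15}
(Y △ ((Z ∪ (Y ∖ Z)) ∖ (Xᶜ ∪ Z)ᶜ))ᶜ = {1,2,3,5,7,8,10,11,12,14}

{1,2,3,5,7,8,10,11,12,14}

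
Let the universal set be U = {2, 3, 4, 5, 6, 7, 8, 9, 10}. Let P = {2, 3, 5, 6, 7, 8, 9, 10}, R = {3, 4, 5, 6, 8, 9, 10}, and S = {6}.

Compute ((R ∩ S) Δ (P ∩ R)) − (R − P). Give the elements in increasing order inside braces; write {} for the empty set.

R ∩ S = {6}
P ∩ R = {3, 5, 6, 8, 9, 10}
(R ∩ S) Δ (P ∩ R) = {3, 5, 8, 9, 10}
R − P = {4}
((R ∩ S) Δ (P ∩ R)) − (R − P) = {3, 5, 8, 9, 10}

{3, 5, 8, 9, 10}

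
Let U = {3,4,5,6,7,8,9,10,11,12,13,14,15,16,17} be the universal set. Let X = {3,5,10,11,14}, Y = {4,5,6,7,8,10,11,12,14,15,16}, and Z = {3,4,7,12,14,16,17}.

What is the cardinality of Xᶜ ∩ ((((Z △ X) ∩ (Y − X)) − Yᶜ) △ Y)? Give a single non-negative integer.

3

Xᶜ = {4,6,7,8,9,12,13,15,16,17}
Z △ X = {4,5,7,10,11,12,16,17}
Y − X = {4,6,7,8,12,15,16}
(Z △ X) ∩ (Y − X) = {4,7,12,16}
Yᶜ = {3,9,13,17}
((Z △ X) ∩ (Y − X)) − Yᶜ = {4,7,12,16}
(((Z △ X) ∩ (Y − X)) − Yᶜ) △ Y = {5,6,8,10,11,14,15}
Xᶜ ∩ ((((Z △ X) ∩ (Y − X)) − Yᶜ) △ Y) = {6,8,15}
|Xᶜ ∩ ((((Z △ X) ∩ (Y − X)) − Yᶜ) △ Y)| = 3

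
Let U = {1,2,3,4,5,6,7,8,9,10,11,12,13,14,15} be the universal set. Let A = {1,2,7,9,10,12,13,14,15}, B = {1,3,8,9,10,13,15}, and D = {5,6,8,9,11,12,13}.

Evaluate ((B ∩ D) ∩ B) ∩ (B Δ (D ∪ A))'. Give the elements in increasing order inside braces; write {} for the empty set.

B ∩ D = {8,9,13}
(B ∩ D) ∩ B = {8,9,13}
D ∪ A = {1,2,5,6,7,8,9,10,11,12,13,14,15}
B Δ (D ∪ A) = {2,3,5,6,7,11,12,14}
(B Δ (D ∪ A))' = {1,4,8,9,10,13,15}
((B ∩ D) ∩ B) ∩ (B Δ (D ∪ A))' = {8,9,13}

{8,9,13}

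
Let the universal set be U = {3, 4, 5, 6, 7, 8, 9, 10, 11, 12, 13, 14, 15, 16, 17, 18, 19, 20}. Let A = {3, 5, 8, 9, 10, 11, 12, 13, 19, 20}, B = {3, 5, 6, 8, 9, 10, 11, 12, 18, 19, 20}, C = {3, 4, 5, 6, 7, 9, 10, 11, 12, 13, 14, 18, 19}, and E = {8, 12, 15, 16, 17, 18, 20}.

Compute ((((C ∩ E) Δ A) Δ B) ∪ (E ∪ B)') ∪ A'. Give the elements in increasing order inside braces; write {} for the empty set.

{4, 6, 7, 12, 13, 14, 15, 16, 17, 18}

C ∩ E = {12, 18}
(C ∩ E) Δ A = {3, 5, 8, 9, 10, 11, 13, 18, 19, 20}
((C ∩ E) Δ A) Δ B = {6, 12, 13}
E ∪ B = {3, 5, 6, 8, 9, 10, 11, 12, 15, 16, 17, 18, 19, 20}
(E ∪ B)' = {4, 7, 13, 14}
(((C ∩ E) Δ A) Δ B) ∪ (E ∪ B)' = {4, 6, 7, 12, 13, 14}
A' = {4, 6, 7, 14, 15, 16, 17, 18}
((((C ∩ E) Δ A) Δ B) ∪ (E ∪ B)') ∪ A' = {4, 6, 7, 12, 13, 14, 15, 16, 17, 18}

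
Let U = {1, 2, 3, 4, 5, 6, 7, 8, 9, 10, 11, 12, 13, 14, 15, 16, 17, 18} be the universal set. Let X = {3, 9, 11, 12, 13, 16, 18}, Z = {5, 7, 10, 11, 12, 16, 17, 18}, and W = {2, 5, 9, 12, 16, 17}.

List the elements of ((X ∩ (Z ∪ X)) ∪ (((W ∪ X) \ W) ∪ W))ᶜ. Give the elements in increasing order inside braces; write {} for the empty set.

{1, 4, 6, 7, 8, 10, 14, 15}

Z ∪ X = {3, 5, 7, 9, 10, 11, 12, 13, 16, 17, 18}
X ∩ (Z ∪ X) = {3, 9, 11, 12, 13, 16, 18}
W ∪ X = {2, 3, 5, 9, 11, 12, 13, 16, 17, 18}
(W ∪ X) \ W = {3, 11, 13, 18}
((W ∪ X) \ W) ∪ W = {2, 3, 5, 9, 11, 12, 13, 16, 17, 18}
(X ∩ (Z ∪ X)) ∪ (((W ∪ X) \ W) ∪ W) = {2, 3, 5, 9, 11, 12, 13, 16, 17, 18}
((X ∩ (Z ∪ X)) ∪ (((W ∪ X) \ W) ∪ W))ᶜ = {1, 4, 6, 7, 8, 10, 14, 15}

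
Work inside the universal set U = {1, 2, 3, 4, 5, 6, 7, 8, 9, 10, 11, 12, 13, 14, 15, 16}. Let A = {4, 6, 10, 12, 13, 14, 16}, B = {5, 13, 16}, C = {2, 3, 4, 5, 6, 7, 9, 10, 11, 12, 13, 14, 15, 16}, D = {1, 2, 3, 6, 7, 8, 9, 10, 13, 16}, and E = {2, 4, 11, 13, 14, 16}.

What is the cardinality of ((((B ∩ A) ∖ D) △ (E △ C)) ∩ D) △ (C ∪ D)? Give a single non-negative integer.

11

B ∩ A = {13, 16}
(B ∩ A) ∖ D = {}
E △ C = {3, 5, 6, 7, 9, 10, 12, 15}
((B ∩ A) ∖ D) △ (E △ C) = {3, 5, 6, 7, 9, 10, 12, 15}
(((B ∩ A) ∖ D) △ (E △ C)) ∩ D = {3, 6, 7, 9, 10}
C ∪ D = {1, 2, 3, 4, 5, 6, 7, 8, 9, 10, 11, 12, 13, 14, 15, 16}
((((B ∩ A) ∖ D) △ (E △ C)) ∩ D) △ (C ∪ D) = {1, 2, 4, 5, 8, 11, 12, 13, 14, 15, 16}
|((((B ∩ A) ∖ D) △ (E △ C)) ∩ D) △ (C ∪ D)| = 11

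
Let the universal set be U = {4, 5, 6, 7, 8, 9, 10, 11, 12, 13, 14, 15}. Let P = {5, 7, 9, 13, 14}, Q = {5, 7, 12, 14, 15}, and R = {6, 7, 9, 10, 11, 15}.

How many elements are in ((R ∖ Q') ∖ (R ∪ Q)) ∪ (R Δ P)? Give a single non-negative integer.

Q' = {4, 6, 8, 9, 10, 11, 13}
R ∖ Q' = {7, 15}
R ∪ Q = {5, 6, 7, 9, 10, 11, 12, 14, 15}
(R ∖ Q') ∖ (R ∪ Q) = {}
R Δ P = {5, 6, 10, 11, 13, 14, 15}
((R ∖ Q') ∖ (R ∪ Q)) ∪ (R Δ P) = {5, 6, 10, 11, 13, 14, 15}
|((R ∖ Q') ∖ (R ∪ Q)) ∪ (R Δ P)| = 7

7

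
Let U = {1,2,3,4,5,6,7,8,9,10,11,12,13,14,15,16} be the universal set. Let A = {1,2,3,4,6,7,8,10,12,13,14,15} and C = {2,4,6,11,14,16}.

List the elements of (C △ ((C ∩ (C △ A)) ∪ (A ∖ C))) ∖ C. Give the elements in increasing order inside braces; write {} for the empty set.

C △ A = {1,3,7,8,10,11,12,13,15,16}
C ∩ (C △ A) = {11,16}
A ∖ C = {1,3,7,8,10,12,13,15}
(C ∩ (C △ A)) ∪ (A ∖ C) = {1,3,7,8,10,11,12,13,15,16}
C △ ((C ∩ (C △ A)) ∪ (A ∖ C)) = {1,2,3,4,6,7,8,10,12,13,14,15}
(C △ ((C ∩ (C △ A)) ∪ (A ∖ C))) ∖ C = {1,3,7,8,10,12,13,15}

{1,3,7,8,10,12,13,15}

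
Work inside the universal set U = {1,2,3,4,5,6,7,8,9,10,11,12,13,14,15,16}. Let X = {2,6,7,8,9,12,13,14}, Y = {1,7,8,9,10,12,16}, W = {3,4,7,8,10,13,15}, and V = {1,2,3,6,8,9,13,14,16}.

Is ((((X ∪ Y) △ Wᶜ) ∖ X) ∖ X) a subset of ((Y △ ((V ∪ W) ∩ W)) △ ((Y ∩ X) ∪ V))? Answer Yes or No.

No

X ∪ Y = {1,2,6,7,8,9,10,12,13,14,16}
Wᶜ = {1,2,5,6,9,11,12,14,16}
(X ∪ Y) △ Wᶜ = {5,7,8,10,11,13}
((X ∪ Y) △ Wᶜ) ∖ X = {5,10,11}
(((X ∪ Y) △ Wᶜ) ∖ X) ∖ X = {5,10,11}
V ∪ W = {1,2,3,4,6,7,8,9,10,13,14,15,16}
(V ∪ W) ∩ W = {3,4,7,8,10,13,15}
Y △ ((V ∪ W) ∩ W) = {1,3,4,9,12,13,15,16}
Y ∩ X = {7,8,9,12}
(Y ∩ X) ∪ V = {1,2,3,6,7,8,9,12,13,14,16}
(Y △ ((V ∪ W) ∩ W)) △ ((Y ∩ X) ∪ V) = {2,4,6,7,8,14,15}
5 ∈ (((X ∪ Y) △ Wᶜ) ∖ X) ∖ X but 5 ∉ (Y △ ((V ∪ W) ∩ W)) △ ((Y ∩ X) ∪ V), so the inclusion fails.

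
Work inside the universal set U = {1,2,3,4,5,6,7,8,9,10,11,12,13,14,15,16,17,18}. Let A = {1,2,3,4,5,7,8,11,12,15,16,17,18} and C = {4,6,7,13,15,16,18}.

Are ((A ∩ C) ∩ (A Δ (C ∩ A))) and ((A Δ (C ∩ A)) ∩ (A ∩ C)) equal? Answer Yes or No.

Yes

A ∩ C = {4,7,15,16,18}
C ∩ A = {4,7,15,16,18}
A Δ (C ∩ A) = {1,2,3,5,8,11,12,17}
(A ∩ C) ∩ (A Δ (C ∩ A)) = {}
(A Δ (C ∩ A)) ∩ (A ∩ C) = {}
Both equal {}, so (A ∩ C) ∩ (A Δ (C ∩ A)) = (A Δ (C ∩ A)) ∩ (A ∩ C).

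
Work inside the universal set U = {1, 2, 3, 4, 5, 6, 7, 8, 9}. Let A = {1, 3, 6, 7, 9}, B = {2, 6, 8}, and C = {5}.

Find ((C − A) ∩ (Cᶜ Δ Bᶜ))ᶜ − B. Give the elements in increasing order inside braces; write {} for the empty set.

C − A = {5}
Cᶜ = {1, 2, 3, 4, 6, 7, 8, 9}
Bᶜ = {1, 3, 4, 5, 7, 9}
Cᶜ Δ Bᶜ = {2, 5, 6, 8}
(C − A) ∩ (Cᶜ Δ Bᶜ) = {5}
((C − A) ∩ (Cᶜ Δ Bᶜ))ᶜ = {1, 2, 3, 4, 6, 7, 8, 9}
((C − A) ∩ (Cᶜ Δ Bᶜ))ᶜ − B = {1, 3, 4, 7, 9}

{1, 3, 4, 7, 9}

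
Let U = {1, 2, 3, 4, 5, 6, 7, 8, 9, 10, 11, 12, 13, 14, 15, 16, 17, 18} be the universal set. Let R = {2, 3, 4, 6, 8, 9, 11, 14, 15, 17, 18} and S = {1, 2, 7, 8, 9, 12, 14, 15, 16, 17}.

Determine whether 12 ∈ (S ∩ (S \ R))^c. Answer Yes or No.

12 ∈ S and 12 ∉ R, so 12 ∈ S \ R
12 ∈ S and 12 ∈ (S \ R), so 12 ∈ S ∩ (S \ R)
12 ∉ (S ∩ (S \ R))^c since 12 ∈ (S ∩ (S \ R))

No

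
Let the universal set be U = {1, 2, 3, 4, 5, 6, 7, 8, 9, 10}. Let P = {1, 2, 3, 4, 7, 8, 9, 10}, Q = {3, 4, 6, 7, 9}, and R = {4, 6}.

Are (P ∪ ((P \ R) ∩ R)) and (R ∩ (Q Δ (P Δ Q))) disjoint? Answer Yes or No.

P \ R = {1, 2, 3, 7, 8, 9, 10}
(P \ R) ∩ R = {}
P ∪ ((P \ R) ∩ R) = {1, 2, 3, 4, 7, 8, 9, 10}
P Δ Q = {1, 2, 6, 8, 10}
Q Δ (P Δ Q) = {1, 2, 3, 4, 7, 8, 9, 10}
R ∩ (Q Δ (P Δ Q)) = {4}
4 lies in both, so they are not disjoint.

No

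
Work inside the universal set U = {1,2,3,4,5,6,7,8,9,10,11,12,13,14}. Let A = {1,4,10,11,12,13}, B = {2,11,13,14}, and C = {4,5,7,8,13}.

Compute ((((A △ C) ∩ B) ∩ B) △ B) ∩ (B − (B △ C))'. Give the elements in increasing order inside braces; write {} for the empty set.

A △ C = {1,5,7,8,10,11,12}
(A △ C) ∩ B = {11}
((A △ C) ∩ B) ∩ B = {11}
(((A △ C) ∩ B) ∩ B) △ B = {2,13,14}
B △ C = {2,4,5,7,8,11,14}
B − (B △ C) = {13}
(B − (B △ C))' = {1,2,3,4,5,6,7,8,9,10,11,12,14}
((((A △ C) ∩ B) ∩ B) △ B) ∩ (B − (B △ C))' = {2,14}

{2,14}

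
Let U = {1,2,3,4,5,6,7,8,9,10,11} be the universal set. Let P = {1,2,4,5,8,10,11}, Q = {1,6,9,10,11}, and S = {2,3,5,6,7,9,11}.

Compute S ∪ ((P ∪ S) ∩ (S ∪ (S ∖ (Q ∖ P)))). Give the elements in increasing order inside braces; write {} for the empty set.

P ∪ S = {1,2,3,4,5,6,7,8,9,10,11}
Q ∖ P = {6,9}
S ∖ (Q ∖ P) = {2,3,5,7,11}
S ∪ (S ∖ (Q ∖ P)) = {2,3,5,6,7,9,11}
(P ∪ S) ∩ (S ∪ (S ∖ (Q ∖ P))) = {2,3,5,6,7,9,11}
S ∪ ((P ∪ S) ∩ (S ∪ (S ∖ (Q ∖ P)))) = {2,3,5,6,7,9,11}

{2,3,5,6,7,9,11}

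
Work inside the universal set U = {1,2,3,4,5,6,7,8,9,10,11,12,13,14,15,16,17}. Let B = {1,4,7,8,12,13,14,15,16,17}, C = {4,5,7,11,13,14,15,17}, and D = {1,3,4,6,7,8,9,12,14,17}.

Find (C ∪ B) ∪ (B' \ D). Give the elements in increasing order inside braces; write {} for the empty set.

{1,2,4,5,7,8,10,11,12,13,14,15,16,17}

C ∪ B = {1,4,5,7,8,11,12,13,14,15,16,17}
B' = {2,3,5,6,9,10,11}
B' \ D = {2,5,10,11}
(C ∪ B) ∪ (B' \ D) = {1,2,4,5,7,8,10,11,12,13,14,15,16,17}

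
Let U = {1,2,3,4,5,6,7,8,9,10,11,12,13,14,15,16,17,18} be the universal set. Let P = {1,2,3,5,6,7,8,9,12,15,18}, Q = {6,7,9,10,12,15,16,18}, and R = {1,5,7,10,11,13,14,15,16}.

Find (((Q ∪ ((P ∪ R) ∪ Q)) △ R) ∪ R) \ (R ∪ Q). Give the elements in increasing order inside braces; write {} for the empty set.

{2,3,8}

P ∪ R = {1,2,3,5,6,7,8,9,10,11,12,13,14,15,16,18}
(P ∪ R) ∪ Q = {1,2,3,5,6,7,8,9,10,11,12,13,14,15,16,18}
Q ∪ ((P ∪ R) ∪ Q) = {1,2,3,5,6,7,8,9,10,11,12,13,14,15,16,18}
(Q ∪ ((P ∪ R) ∪ Q)) △ R = {2,3,6,8,9,12,18}
((Q ∪ ((P ∪ R) ∪ Q)) △ R) ∪ R = {1,2,3,5,6,7,8,9,10,11,12,13,14,15,16,18}
R ∪ Q = {1,5,6,7,9,10,11,12,13,14,15,16,18}
(((Q ∪ ((P ∪ R) ∪ Q)) △ R) ∪ R) \ (R ∪ Q) = {2,3,8}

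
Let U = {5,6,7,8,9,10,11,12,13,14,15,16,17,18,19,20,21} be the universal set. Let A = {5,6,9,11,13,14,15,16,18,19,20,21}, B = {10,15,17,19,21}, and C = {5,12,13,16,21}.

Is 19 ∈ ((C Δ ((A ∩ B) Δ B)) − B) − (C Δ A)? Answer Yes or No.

No

19 ∈ A and 19 ∈ B, so 19 ∈ A ∩ B
19 ∈ (A ∩ B) and 19 ∈ B, so 19 ∉ (A ∩ B) Δ B
19 ∉ C and 19 ∉ ((A ∩ B) Δ B), so 19 ∉ C Δ ((A ∩ B) Δ B)
19 ∉ (C Δ ((A ∩ B) Δ B)) and 19 ∈ B, so 19 ∉ (C Δ ((A ∩ B) Δ B)) − B
19 ∉ C and 19 ∈ A, so 19 ∈ C Δ A
19 ∉ ((C Δ ((A ∩ B) Δ B)) − B) and 19 ∈ (C Δ A), so 19 ∉ ((C Δ ((A ∩ B) Δ B)) − B) − (C Δ A)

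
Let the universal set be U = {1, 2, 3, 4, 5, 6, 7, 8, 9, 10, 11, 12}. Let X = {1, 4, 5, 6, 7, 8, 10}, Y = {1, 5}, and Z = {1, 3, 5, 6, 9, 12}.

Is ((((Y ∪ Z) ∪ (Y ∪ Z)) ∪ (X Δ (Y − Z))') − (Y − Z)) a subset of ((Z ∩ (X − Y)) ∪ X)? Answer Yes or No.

No

Y ∪ Z = {1, 3, 5, 6, 9, 12}
(Y ∪ Z) ∪ (Y ∪ Z) = {1, 3, 5, 6, 9, 12}
Y − Z = {}
X Δ (Y − Z) = {1, 4, 5, 6, 7, 8, 10}
(X Δ (Y − Z))' = {2, 3, 9, 11, 12}
((Y ∪ Z) ∪ (Y ∪ Z)) ∪ (X Δ (Y − Z))' = {1, 2, 3, 5, 6, 9, 11, 12}
(((Y ∪ Z) ∪ (Y ∪ Z)) ∪ (X Δ (Y − Z))') − (Y − Z) = {1, 2, 3, 5, 6, 9, 11, 12}
X − Y = {4, 6, 7, 8, 10}
Z ∩ (X − Y) = {6}
(Z ∩ (X − Y)) ∪ X = {1, 4, 5, 6, 7, 8, 10}
2 ∈ (((Y ∪ Z) ∪ (Y ∪ Z)) ∪ (X Δ (Y − Z))') − (Y − Z) but 2 ∉ (Z ∩ (X − Y)) ∪ X, so the inclusion fails.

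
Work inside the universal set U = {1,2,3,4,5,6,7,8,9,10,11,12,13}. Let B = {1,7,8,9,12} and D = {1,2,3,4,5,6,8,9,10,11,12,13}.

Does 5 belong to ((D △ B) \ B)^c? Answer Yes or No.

5 ∈ D and 5 ∉ B, so 5 ∈ D △ B
5 ∈ (D △ B) and 5 ∉ B, so 5 ∈ (D △ B) \ B
5 ∉ ((D △ B) \ B)^c since 5 ∈ ((D △ B) \ B)

No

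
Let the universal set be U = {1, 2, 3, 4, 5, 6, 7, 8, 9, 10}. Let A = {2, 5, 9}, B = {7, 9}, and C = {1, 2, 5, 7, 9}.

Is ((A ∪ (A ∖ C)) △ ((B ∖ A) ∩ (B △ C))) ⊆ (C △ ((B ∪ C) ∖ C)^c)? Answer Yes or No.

A ∖ C = {}
A ∪ (A ∖ C) = {2, 5, 9}
B ∖ A = {7}
B △ C = {1, 2, 5}
(B ∖ A) ∩ (B △ C) = {}
(A ∪ (A ∖ C)) △ ((B ∖ A) ∩ (B △ C)) = {2, 5, 9}
B ∪ C = {1, 2, 5, 7, 9}
(B ∪ C) ∖ C = {}
((B ∪ C) ∖ C)^c = {1, 2, 3, 4, 5, 6, 7, 8, 9, 10}
C △ ((B ∪ C) ∖ C)^c = {3, 4, 6, 8, 10}
2 ∈ (A ∪ (A ∖ C)) △ ((B ∖ A) ∩ (B △ C)) but 2 ∉ C △ ((B ∪ C) ∖ C)^c, so the inclusion fails.

No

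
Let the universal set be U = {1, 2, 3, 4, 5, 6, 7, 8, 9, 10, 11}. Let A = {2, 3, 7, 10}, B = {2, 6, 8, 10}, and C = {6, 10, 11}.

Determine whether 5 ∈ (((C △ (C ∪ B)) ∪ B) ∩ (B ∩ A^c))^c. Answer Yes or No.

5 ∉ C and 5 ∉ B, so 5 ∉ C ∪ B
5 ∉ C and 5 ∉ (C ∪ B), so 5 ∉ C △ (C ∪ B)
5 ∉ (C △ (C ∪ B)) and 5 ∉ B, so 5 ∉ (C △ (C ∪ B)) ∪ B
5 ∉ A, so 5 ∈ A^c
5 ∉ B and 5 ∈ A^c, so 5 ∉ B ∩ A^c
5 ∉ ((C △ (C ∪ B)) ∪ B) and 5 ∉ (B ∩ A^c), so 5 ∉ ((C △ (C ∪ B)) ∪ B) ∩ (B ∩ A^c)
5 ∈ (((C △ (C ∪ B)) ∪ B) ∩ (B ∩ A^c))^c since 5 ∉ (((C △ (C ∪ B)) ∪ B) ∩ (B ∩ A^c))

Yes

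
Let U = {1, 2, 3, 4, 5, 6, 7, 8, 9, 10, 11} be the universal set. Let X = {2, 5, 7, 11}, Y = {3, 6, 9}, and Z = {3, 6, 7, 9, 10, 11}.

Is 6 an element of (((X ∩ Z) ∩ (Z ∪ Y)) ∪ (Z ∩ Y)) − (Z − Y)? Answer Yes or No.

Yes

6 ∉ X and 6 ∈ Z, so 6 ∉ X ∩ Z
6 ∈ Z and 6 ∈ Y, so 6 ∈ Z ∪ Y
6 ∉ (X ∩ Z) and 6 ∈ (Z ∪ Y), so 6 ∉ (X ∩ Z) ∩ (Z ∪ Y)
6 ∈ Z and 6 ∈ Y, so 6 ∈ Z ∩ Y
6 ∉ ((X ∩ Z) ∩ (Z ∪ Y)) and 6 ∈ (Z ∩ Y), so 6 ∈ ((X ∩ Z) ∩ (Z ∪ Y)) ∪ (Z ∩ Y)
6 ∈ Z and 6 ∈ Y, so 6 ∉ Z − Y
6 ∈ (((X ∩ Z) ∩ (Z ∪ Y)) ∪ (Z ∩ Y)) and 6 ∉ (Z − Y), so 6 ∈ (((X ∩ Z) ∩ (Z ∪ Y)) ∪ (Z ∩ Y)) − (Z − Y)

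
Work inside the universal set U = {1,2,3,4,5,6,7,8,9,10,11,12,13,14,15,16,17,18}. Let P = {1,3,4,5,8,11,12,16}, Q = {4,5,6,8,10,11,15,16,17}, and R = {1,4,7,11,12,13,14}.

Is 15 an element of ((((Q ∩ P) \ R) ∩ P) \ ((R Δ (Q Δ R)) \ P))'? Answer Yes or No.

Yes

15 ∈ Q and 15 ∉ P, so 15 ∉ Q ∩ P
15 ∉ (Q ∩ P) and 15 ∉ R, so 15 ∉ (Q ∩ P) \ R
15 ∉ ((Q ∩ P) \ R) and 15 ∉ P, so 15 ∉ ((Q ∩ P) \ R) ∩ P
15 ∈ Q and 15 ∉ R, so 15 ∈ Q Δ R
15 ∉ R and 15 ∈ (Q Δ R), so 15 ∈ R Δ (Q Δ R)
15 ∈ (R Δ (Q Δ R)) and 15 ∉ P, so 15 ∈ (R Δ (Q Δ R)) \ P
15 ∉ (((Q ∩ P) \ R) ∩ P) and 15 ∈ ((R Δ (Q Δ R)) \ P), so 15 ∉ (((Q ∩ P) \ R) ∩ P) \ ((R Δ (Q Δ R)) \ P)
15 ∈ ((((Q ∩ P) \ R) ∩ P) \ ((R Δ (Q Δ R)) \ P))' since 15 ∉ ((((Q ∩ P) \ R) ∩ P) \ ((R Δ (Q Δ R)) \ P))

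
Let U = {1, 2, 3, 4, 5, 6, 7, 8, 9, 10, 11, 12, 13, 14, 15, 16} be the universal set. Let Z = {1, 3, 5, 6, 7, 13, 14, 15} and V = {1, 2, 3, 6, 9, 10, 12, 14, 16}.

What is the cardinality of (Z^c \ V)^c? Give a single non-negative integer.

Z^c = {2, 4, 8, 9, 10, 11, 12, 16}
Z^c \ V = {4, 8, 11}
(Z^c \ V)^c = {1, 2, 3, 5, 6, 7, 9, 10, 12, 13, 14, 15, 16}
|(Z^c \ V)^c| = 13

13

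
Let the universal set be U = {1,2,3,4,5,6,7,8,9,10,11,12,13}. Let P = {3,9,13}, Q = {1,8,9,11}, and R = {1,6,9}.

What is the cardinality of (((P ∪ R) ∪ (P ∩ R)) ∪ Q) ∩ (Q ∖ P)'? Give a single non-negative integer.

P ∪ R = {1,3,6,9,13}
P ∩ R = {9}
(P ∪ R) ∪ (P ∩ R) = {1,3,6,9,13}
((P ∪ R) ∪ (P ∩ R)) ∪ Q = {1,3,6,8,9,11,13}
Q ∖ P = {1,8,11}
(Q ∖ P)' = {2,3,4,5,6,7,9,10,12,13}
(((P ∪ R) ∪ (P ∩ R)) ∪ Q) ∩ (Q ∖ P)' = {3,6,9,13}
|(((P ∪ R) ∪ (P ∩ R)) ∪ Q) ∩ (Q ∖ P)'| = 4

4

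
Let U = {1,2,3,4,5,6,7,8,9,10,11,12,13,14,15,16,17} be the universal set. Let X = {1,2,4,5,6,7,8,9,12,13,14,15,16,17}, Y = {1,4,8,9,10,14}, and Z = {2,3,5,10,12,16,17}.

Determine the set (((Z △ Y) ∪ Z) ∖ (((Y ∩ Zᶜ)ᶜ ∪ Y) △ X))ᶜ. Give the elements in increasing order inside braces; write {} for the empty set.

{3,6,7,10,11,13,15}

Z △ Y = {1,2,3,4,5,8,9,12,14,16,17}
(Z △ Y) ∪ Z = {1,2,3,4,5,8,9,10,12,14,16,17}
Zᶜ = {1,4,6,7,8,9,11,13,14,15}
Y ∩ Zᶜ = {1,4,8,9,14}
(Y ∩ Zᶜ)ᶜ = {2,3,5,6,7,10,11,12,13,15,16,17}
(Y ∩ Zᶜ)ᶜ ∪ Y = {1,2,3,4,5,6,7,8,9,10,11,12,13,14,15,16,17}
((Y ∩ Zᶜ)ᶜ ∪ Y) △ X = {3,10,11}
((Z △ Y) ∪ Z) ∖ (((Y ∩ Zᶜ)ᶜ ∪ Y) △ X) = {1,2,4,5,8,9,12,14,16,17}
(((Z △ Y) ∪ Z) ∖ (((Y ∩ Zᶜ)ᶜ ∪ Y) △ X))ᶜ = {3,6,7,10,11,13,15}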